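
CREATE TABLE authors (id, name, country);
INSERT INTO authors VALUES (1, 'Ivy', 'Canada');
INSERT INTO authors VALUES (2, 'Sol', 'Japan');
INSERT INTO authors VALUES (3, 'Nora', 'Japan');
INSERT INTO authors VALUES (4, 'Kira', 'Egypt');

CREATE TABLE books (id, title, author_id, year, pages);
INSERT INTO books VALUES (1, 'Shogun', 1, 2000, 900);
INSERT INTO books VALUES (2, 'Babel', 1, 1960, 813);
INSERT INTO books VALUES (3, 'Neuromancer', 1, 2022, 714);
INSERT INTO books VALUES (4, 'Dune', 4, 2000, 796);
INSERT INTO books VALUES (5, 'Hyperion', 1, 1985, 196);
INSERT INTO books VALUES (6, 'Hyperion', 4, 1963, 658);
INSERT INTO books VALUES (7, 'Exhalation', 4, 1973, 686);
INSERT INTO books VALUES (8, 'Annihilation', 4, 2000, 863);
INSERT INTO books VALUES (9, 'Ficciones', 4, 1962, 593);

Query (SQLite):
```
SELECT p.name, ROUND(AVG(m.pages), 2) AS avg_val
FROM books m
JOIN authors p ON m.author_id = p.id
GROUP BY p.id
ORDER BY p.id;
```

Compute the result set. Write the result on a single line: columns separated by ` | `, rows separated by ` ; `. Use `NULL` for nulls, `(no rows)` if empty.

Ivy | 655.75 ; Kira | 719.2

Join each books row to its authors via author_id.
Group joined rows by authors.id; compute ROUND(AVG(m.pages), 2) per group.
  1: ids {1, 2, 3, 5} → ROUND(AVG(m.pages), 2)=655.75
  4: ids {4, 6, 7, 8, 9} → ROUND(AVG(m.pages), 2)=719.2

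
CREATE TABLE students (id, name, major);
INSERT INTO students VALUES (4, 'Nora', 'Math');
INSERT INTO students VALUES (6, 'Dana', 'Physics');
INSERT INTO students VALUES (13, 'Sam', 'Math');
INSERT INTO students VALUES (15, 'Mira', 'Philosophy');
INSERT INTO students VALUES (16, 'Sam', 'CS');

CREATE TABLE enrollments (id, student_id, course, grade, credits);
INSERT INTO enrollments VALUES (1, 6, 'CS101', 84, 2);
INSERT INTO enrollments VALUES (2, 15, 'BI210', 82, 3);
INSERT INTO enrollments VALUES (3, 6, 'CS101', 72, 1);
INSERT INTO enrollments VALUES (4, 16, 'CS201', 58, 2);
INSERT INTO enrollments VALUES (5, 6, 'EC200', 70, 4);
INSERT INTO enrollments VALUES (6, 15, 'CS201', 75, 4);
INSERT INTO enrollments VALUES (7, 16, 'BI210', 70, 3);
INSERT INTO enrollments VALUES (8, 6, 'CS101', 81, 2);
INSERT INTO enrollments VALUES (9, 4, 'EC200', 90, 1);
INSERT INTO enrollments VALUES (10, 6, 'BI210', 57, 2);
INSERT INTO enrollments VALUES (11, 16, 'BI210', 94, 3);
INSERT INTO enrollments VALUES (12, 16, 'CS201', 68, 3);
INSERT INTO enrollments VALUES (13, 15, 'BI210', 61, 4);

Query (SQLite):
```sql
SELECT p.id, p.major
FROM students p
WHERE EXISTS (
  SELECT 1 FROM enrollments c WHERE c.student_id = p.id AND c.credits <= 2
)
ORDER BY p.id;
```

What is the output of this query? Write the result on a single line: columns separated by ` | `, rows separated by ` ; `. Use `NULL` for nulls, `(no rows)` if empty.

4 | Math ; 6 | Physics ; 16 | CS

For each students row, check whether any enrollments with matching student_id has credits <= 2.
Keep rows where that is true.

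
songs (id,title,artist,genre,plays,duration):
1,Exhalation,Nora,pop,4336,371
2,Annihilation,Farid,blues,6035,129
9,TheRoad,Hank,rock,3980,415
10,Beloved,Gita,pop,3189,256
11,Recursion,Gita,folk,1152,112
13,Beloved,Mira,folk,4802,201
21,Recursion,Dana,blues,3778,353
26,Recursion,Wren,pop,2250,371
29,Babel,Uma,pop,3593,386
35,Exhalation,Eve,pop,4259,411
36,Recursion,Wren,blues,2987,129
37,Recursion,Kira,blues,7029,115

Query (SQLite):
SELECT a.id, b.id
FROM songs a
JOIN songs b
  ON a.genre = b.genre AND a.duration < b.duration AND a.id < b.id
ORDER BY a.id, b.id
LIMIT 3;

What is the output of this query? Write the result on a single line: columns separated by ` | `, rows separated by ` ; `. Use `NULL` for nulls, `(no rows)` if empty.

1 | 29 ; 1 | 35 ; 2 | 21

Pairs (a,b) with same genre, a.duration < b.duration, a.id < b.id.
genre groups: blues:{2,21,36,37} folk:{11,13} pop:{1,10,26,29,35} rock:{9}
Ordered by (a.id, b.id); first 3.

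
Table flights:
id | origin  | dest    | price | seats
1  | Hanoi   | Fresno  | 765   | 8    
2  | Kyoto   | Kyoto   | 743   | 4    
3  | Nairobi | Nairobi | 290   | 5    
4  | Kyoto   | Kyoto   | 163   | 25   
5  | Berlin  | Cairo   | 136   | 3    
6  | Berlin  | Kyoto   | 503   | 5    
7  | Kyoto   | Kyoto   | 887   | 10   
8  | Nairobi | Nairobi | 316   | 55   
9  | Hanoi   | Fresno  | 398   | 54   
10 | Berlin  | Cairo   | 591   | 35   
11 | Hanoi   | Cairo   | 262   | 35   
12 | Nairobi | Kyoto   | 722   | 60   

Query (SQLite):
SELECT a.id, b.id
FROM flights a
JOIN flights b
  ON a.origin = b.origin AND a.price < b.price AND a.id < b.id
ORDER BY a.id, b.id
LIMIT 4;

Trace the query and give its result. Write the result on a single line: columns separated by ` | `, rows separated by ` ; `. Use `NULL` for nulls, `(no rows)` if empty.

2 | 7 ; 3 | 8 ; 3 | 12 ; 4 | 7

Pairs (a,b) with same origin, a.price < b.price, a.id < b.id.
origin groups: Berlin:{5,6,10} Hanoi:{1,9,11} Kyoto:{2,4,7} Nairobi:{3,8,12}
Ordered by (a.id, b.id); first 4.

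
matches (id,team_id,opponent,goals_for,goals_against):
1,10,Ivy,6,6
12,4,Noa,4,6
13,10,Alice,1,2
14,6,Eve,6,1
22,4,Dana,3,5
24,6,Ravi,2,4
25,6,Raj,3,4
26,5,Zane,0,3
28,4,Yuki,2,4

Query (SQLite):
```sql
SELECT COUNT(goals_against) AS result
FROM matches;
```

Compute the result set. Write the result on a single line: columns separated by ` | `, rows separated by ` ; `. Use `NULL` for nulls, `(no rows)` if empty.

9

All goals_against values: [6, 6, 2, 1, 5, 4, 4, 3, 4].
COUNT(goals_against) counts non-NULL values → 9.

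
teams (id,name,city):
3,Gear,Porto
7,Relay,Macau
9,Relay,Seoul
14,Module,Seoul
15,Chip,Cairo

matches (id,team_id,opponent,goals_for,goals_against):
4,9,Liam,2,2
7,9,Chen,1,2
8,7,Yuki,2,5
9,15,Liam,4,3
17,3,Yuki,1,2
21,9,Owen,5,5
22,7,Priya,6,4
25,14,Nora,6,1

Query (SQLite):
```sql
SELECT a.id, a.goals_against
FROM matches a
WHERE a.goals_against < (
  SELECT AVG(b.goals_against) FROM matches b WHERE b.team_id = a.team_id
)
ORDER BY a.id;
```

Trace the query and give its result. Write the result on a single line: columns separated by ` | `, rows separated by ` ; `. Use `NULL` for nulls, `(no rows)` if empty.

4 | 2 ; 7 | 2 ; 22 | 4

For each matches row a, compute AVG(goals_against) over rows sharing a.team_id.
Keep row a if a.goals_against < that per-group AVG.
  team_id=3: AVG(goals_against) = 2.0
  team_id=7: AVG(goals_against) = 4.5
  team_id=9: AVG(goals_against) = 3.0
  team_id=14: AVG(goals_against) = 1.0
  team_id=15: AVG(goals_against) = 3.0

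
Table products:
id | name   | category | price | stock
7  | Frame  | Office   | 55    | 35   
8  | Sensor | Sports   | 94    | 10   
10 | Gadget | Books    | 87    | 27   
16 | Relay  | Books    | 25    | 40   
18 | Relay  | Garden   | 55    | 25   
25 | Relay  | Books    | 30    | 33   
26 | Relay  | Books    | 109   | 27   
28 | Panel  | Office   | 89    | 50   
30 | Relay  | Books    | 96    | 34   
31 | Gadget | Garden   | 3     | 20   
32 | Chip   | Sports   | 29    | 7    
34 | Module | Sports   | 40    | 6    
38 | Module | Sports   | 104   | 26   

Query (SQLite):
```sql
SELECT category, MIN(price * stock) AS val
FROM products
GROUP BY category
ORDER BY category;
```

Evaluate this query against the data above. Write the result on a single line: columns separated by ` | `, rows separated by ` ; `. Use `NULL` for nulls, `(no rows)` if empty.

For each row compute price * stock.
Group by category; take MIN of the expression per group.
  Books: ids {10, 16, 25, 26, 30} → MIN(price * stock)=990
  Garden: ids {18, 31} → MIN(price * stock)=60
  Office: ids {7, 28} → MIN(price * stock)=1925
  Sports: ids {8, 32, 34, 38} → MIN(price * stock)=203

Books | 990 ; Garden | 60 ; Office | 1925 ; Sports | 203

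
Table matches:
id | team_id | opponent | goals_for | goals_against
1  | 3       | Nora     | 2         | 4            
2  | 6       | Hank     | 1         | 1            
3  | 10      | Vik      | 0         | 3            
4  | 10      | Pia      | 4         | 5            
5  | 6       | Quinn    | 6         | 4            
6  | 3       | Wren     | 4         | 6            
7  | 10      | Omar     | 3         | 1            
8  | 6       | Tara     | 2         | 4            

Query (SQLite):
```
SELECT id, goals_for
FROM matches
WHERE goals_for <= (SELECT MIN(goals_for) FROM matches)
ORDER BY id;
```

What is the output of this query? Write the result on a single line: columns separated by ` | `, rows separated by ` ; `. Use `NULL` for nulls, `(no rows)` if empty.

Scalar subquery: MIN(goals_for) over all matches rows = 0.
Keep rows where goals_for <= that value.

3 | 0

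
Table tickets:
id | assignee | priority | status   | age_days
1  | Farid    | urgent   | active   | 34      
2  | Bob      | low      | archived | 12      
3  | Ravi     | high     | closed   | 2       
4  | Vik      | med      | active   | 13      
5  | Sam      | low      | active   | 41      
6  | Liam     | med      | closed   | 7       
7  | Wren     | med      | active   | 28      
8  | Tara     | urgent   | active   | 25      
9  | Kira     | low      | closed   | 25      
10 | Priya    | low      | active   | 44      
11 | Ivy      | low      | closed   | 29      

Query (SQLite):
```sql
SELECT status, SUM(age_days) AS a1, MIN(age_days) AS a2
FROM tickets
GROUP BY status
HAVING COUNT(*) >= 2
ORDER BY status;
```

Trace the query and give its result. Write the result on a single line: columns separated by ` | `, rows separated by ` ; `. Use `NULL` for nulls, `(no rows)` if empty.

Group tickets by status.
Per group compute: SUM(age_days), MIN(age_days).
HAVING: drop groups with fewer than 2 rows.
  active: ids {1, 4, 5, 7, 8, 10} → SUM(age_days)=185, MIN(age_days)=13
  archived: ids {2} → SUM(age_days)=12, MIN(age_days)=12
  closed: ids {3, 6, 9, 11} → SUM(age_days)=63, MIN(age_days)=2

active | 185 | 13 ; closed | 63 | 2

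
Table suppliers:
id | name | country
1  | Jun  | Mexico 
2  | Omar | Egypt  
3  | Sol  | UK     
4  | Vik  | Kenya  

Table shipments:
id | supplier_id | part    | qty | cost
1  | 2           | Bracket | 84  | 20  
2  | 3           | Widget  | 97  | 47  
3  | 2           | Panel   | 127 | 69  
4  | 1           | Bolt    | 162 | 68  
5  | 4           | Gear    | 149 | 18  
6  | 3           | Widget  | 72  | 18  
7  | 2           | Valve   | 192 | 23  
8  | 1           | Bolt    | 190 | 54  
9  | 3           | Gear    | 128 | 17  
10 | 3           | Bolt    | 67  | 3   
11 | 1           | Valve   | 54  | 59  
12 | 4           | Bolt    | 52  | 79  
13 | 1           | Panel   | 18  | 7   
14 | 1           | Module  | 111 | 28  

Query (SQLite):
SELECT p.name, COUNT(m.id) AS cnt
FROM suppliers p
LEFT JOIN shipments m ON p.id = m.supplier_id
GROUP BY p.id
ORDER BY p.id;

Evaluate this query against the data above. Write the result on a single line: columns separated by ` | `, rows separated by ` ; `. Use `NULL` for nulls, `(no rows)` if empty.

Jun | 5 ; Omar | 3 ; Sol | 4 ; Vik | 2

LEFT JOIN keeps every suppliers row; unmatched ones get NULL for shipments columns.
Group by suppliers.id and compute COUNT(m.id). COUNT(col) of an all-NULL group is 0.
  1: ids {4, 8, 11, 13, 14} → COUNT(m.id)=5
  2: ids {1, 3, 7} → COUNT(m.id)=3
  3: ids {2, 6, 9, 10} → COUNT(m.id)=4
  4: ids {5, 12} → COUNT(m.id)=2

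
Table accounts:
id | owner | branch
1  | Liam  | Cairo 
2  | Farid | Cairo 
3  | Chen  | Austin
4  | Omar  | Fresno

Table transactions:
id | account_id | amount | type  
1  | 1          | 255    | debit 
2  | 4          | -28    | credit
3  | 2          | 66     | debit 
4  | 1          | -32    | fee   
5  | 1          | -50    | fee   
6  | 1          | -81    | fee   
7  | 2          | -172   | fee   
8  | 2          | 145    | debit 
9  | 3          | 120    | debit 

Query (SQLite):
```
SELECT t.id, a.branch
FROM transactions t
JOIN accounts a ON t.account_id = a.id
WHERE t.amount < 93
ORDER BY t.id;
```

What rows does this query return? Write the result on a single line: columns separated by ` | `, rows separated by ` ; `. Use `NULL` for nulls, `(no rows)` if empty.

2 | Fresno ; 3 | Cairo ; 4 | Cairo ; 5 | Cairo ; 6 | Cairo ; 7 | Cairo

Each transactions row matches the accounts row where account_id = accounts.id.
Then keep rows with t.amount < 93.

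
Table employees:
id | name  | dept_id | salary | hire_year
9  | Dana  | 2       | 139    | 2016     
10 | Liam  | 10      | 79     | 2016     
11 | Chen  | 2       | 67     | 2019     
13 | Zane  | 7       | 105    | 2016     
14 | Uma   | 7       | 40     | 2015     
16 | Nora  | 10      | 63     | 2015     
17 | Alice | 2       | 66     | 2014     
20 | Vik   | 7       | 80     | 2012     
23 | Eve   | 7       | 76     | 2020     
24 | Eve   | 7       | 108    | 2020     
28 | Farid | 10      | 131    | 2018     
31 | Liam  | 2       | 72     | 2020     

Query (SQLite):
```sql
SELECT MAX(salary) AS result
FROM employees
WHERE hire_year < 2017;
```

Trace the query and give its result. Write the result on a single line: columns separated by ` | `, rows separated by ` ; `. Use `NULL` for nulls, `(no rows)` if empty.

139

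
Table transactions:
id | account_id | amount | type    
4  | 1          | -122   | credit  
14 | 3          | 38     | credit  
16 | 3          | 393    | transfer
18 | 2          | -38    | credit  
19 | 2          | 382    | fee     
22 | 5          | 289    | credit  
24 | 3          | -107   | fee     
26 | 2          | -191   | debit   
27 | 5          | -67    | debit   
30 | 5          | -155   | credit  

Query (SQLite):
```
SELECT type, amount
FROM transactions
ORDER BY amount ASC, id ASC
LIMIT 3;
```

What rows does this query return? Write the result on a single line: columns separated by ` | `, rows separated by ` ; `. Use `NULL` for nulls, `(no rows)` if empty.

Sort by amount asc, tiebreak id asc: (-191, id=26), (-155, id=30), (-122, id=4), (-107, id=24), (-67, id=27), (-38, id=18) …. Take first 3.

debit | -191 ; credit | -155 ; credit | -122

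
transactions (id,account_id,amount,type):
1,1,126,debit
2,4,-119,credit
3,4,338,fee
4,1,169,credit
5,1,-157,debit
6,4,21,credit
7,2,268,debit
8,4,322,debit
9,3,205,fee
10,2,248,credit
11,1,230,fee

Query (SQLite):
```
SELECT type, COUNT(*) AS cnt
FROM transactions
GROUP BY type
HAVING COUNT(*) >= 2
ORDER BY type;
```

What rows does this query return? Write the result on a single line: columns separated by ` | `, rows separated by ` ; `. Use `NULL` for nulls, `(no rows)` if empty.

Partition transactions by type; compute COUNT(*) within each group.
HAVING: keep groups with count ≥ 2.
  credit: ids {2, 4, 6, 10} → COUNT(*)=4
  debit: ids {1, 5, 7, 8} → COUNT(*)=4
  fee: ids {3, 9, 11} → COUNT(*)=3

credit | 4 ; debit | 4 ; fee | 3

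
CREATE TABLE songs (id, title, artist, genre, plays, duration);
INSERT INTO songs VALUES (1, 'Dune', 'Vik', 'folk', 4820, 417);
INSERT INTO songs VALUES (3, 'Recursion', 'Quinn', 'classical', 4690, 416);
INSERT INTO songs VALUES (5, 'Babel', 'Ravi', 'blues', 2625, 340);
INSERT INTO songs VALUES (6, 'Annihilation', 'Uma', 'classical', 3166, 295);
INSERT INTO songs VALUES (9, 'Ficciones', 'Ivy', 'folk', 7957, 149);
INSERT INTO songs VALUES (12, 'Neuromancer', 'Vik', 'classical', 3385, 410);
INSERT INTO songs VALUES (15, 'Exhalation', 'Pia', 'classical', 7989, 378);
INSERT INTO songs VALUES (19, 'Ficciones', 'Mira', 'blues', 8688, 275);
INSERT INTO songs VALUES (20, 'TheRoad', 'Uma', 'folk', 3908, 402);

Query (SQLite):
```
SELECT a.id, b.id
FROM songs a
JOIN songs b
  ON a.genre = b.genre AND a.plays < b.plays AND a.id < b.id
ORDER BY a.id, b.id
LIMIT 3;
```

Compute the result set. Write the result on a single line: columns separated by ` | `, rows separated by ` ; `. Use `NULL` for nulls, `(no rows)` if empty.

1 | 9 ; 3 | 15 ; 5 | 19

Pairs (a,b) with same genre, a.plays < b.plays, a.id < b.id.
genre groups: blues:{5,19} classical:{3,6,12,15} folk:{1,9,20}
Ordered by (a.id, b.id); first 3.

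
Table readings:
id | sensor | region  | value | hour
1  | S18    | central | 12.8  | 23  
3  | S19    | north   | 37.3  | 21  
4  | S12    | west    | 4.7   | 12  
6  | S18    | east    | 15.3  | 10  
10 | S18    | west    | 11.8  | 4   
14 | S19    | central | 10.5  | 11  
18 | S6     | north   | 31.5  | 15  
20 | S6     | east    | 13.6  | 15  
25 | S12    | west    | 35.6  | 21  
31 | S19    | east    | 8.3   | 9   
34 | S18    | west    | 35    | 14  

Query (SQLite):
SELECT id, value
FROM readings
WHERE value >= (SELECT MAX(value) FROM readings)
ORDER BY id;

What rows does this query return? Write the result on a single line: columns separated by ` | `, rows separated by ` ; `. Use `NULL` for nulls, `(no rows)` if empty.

Scalar subquery: MAX(value) over all readings rows = 37.3.
Keep rows where value >= that value.

3 | 37.3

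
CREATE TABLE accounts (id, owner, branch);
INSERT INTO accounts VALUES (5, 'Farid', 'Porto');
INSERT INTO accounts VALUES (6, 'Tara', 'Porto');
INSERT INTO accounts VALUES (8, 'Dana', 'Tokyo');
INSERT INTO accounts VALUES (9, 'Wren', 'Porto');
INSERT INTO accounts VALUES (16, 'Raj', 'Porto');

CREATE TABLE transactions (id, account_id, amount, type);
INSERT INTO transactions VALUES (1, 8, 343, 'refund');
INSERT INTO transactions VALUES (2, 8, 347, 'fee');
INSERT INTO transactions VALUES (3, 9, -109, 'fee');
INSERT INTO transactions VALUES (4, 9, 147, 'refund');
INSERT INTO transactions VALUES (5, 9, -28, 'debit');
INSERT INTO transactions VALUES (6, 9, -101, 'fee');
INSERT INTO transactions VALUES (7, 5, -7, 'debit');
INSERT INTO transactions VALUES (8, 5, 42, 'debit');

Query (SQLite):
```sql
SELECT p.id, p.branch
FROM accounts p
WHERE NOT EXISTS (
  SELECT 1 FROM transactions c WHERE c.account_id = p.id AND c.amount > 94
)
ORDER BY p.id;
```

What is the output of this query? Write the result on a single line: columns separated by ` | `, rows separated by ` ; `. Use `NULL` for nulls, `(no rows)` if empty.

5 | Porto ; 6 | Porto ; 16 | Porto

For each accounts row, check whether any transactions with matching account_id has amount > 94.
Keep rows where that is false.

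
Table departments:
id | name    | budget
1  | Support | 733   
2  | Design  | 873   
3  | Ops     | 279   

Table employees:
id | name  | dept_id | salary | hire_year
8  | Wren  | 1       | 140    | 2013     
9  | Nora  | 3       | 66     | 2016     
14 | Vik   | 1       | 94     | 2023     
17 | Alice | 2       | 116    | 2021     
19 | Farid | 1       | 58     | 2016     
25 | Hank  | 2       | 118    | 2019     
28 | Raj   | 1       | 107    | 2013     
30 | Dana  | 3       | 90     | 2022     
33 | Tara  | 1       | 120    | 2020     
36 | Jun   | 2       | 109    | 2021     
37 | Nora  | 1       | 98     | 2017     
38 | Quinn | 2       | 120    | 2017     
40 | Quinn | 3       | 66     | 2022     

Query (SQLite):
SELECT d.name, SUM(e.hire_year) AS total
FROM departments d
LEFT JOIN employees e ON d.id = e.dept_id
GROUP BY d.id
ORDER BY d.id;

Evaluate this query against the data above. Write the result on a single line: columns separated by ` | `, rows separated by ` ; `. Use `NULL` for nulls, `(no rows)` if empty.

Support | 12102 ; Design | 8078 ; Ops | 6060

LEFT JOIN keeps every departments row; unmatched ones get NULL for employees columns.
Group by departments.id and compute SUM(e.hire_year). SUM over an all-NULL group is NULL.
  1: ids {8, 14, 19, 28, 33, 37} → SUM(e.hire_year)=12102
  2: ids {17, 25, 36, 38} → SUM(e.hire_year)=8078
  3: ids {9, 30, 40} → SUM(e.hire_year)=6060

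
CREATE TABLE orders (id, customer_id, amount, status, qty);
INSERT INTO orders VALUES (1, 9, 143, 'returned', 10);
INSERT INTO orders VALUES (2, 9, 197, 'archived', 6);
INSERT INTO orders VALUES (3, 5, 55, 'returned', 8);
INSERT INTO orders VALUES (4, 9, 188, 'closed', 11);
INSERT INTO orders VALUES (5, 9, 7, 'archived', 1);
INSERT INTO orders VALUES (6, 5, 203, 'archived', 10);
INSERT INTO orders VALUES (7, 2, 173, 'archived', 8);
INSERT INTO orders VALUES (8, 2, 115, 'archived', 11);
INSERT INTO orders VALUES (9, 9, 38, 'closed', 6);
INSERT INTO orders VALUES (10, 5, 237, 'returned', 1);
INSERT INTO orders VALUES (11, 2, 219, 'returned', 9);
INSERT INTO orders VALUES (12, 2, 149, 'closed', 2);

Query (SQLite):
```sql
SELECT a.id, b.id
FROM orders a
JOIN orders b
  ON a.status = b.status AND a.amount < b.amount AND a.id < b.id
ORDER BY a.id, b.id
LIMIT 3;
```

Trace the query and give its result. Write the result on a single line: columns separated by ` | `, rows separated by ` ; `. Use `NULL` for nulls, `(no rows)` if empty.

1 | 10 ; 1 | 11 ; 2 | 6

Pairs (a,b) with same status, a.amount < b.amount, a.id < b.id.
status groups: archived:{2,5,6,7,8} closed:{4,9,12} returned:{1,3,10,11}
Ordered by (a.id, b.id); first 3.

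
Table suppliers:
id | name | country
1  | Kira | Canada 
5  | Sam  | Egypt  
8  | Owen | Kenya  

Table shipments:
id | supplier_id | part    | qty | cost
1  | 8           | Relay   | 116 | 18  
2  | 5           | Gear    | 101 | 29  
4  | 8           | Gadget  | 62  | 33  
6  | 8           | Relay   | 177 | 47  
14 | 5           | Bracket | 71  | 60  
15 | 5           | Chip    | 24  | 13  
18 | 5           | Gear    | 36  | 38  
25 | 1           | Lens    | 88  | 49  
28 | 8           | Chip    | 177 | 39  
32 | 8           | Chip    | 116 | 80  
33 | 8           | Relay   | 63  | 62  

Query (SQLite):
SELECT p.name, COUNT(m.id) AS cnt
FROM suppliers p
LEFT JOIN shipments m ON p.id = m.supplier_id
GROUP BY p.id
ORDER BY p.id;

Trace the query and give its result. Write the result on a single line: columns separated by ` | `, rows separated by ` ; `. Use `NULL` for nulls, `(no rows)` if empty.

Kira | 1 ; Sam | 4 ; Owen | 6

LEFT JOIN keeps every suppliers row; unmatched ones get NULL for shipments columns.
Group by suppliers.id and compute COUNT(m.id). COUNT(col) of an all-NULL group is 0.
  1: ids {25} → COUNT(m.id)=1
  5: ids {2, 14, 15, 18} → COUNT(m.id)=4
  8: ids {1, 4, 6, 28, 32, 33} → COUNT(m.id)=6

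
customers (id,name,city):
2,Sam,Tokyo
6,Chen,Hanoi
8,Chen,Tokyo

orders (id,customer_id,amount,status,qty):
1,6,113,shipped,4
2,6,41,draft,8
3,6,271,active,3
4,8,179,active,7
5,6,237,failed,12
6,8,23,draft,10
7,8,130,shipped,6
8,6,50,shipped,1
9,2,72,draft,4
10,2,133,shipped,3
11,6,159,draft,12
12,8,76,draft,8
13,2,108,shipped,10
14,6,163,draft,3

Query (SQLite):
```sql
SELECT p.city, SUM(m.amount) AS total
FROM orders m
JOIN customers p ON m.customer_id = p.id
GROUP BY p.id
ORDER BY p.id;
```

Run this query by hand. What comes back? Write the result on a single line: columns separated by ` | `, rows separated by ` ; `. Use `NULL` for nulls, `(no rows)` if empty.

Join each orders row to its customers via customer_id.
Group joined rows by customers.id; compute SUM(m.amount) per group.
  2: ids {9, 10, 13} → SUM(m.amount)=313
  6: ids {1, 2, 3, 5, 8, 11, 14} → SUM(m.amount)=1034
  8: ids {4, 6, 7, 12} → SUM(m.amount)=408

Tokyo | 313 ; Hanoi | 1034 ; Tokyo | 408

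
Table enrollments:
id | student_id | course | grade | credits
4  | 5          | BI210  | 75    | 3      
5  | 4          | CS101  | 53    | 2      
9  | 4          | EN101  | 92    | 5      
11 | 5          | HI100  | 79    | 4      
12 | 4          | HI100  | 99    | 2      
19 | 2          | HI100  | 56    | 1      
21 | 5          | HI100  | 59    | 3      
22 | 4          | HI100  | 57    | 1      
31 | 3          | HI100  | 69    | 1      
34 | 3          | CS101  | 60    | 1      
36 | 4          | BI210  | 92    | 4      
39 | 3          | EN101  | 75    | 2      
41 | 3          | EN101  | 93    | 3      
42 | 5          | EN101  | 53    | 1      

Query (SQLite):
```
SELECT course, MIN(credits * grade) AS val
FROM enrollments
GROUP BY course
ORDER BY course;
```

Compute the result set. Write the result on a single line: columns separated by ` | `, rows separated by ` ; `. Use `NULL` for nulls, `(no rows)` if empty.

For each row compute credits * grade.
Group by course; take MIN of the expression per group.
  BI210: ids {4, 36} → MIN(credits * grade)=225
  CS101: ids {5, 34} → MIN(credits * grade)=60
  EN101: ids {9, 39, 41, 42} → MIN(credits * grade)=53
  HI100: ids {11, 12, 19, 21, 22, 31} → MIN(credits * grade)=56

BI210 | 225 ; CS101 | 60 ; EN101 | 53 ; HI100 | 56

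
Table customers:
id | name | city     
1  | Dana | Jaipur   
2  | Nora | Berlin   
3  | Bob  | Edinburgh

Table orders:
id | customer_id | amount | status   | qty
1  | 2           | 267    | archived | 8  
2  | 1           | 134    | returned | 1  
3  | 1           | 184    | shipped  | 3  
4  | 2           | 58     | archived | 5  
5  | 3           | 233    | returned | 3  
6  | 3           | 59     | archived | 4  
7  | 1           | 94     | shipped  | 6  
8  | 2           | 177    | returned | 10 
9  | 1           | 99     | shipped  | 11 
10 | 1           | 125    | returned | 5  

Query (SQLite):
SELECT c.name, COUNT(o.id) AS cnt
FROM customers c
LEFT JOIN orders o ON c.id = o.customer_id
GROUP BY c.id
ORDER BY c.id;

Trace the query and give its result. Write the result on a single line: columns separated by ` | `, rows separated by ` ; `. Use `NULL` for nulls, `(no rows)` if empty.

Dana | 5 ; Nora | 3 ; Bob | 2

LEFT JOIN keeps every customers row; unmatched ones get NULL for orders columns.
Group by customers.id and compute COUNT(o.id). COUNT(col) of an all-NULL group is 0.
  1: ids {2, 3, 7, 9, 10} → COUNT(o.id)=5
  2: ids {1, 4, 8} → COUNT(o.id)=3
  3: ids {5, 6} → COUNT(o.id)=2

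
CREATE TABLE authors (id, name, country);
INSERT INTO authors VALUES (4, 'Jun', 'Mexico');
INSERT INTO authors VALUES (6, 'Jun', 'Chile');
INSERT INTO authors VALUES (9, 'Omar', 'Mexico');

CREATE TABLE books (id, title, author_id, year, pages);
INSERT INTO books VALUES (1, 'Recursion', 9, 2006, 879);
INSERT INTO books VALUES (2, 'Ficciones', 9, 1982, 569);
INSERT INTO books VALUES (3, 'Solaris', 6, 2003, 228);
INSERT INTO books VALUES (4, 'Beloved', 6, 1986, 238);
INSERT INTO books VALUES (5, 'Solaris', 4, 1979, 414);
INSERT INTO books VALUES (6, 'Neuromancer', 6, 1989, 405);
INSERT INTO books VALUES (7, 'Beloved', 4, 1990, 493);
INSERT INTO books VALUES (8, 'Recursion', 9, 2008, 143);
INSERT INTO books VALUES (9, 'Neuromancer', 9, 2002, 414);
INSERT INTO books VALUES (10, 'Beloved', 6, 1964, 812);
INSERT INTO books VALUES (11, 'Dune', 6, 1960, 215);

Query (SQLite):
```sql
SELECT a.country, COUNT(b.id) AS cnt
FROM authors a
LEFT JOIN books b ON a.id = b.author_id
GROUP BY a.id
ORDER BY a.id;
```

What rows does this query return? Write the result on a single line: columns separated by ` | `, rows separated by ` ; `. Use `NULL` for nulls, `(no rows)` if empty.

Mexico | 2 ; Chile | 5 ; Mexico | 4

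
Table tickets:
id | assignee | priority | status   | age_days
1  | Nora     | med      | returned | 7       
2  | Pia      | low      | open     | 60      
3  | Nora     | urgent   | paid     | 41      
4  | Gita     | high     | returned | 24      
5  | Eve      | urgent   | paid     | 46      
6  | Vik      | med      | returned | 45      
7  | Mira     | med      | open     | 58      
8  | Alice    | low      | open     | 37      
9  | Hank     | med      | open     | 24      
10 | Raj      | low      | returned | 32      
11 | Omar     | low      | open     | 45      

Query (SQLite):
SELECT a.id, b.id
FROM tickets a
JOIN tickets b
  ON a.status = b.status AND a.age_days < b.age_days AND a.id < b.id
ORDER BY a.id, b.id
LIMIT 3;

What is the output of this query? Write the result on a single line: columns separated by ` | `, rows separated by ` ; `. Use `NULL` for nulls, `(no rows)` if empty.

Pairs (a,b) with same status, a.age_days < b.age_days, a.id < b.id.
status groups: open:{2,7,8,9,11} paid:{3,5} returned:{1,4,6,10}
Ordered by (a.id, b.id); first 3.

1 | 4 ; 1 | 6 ; 1 | 10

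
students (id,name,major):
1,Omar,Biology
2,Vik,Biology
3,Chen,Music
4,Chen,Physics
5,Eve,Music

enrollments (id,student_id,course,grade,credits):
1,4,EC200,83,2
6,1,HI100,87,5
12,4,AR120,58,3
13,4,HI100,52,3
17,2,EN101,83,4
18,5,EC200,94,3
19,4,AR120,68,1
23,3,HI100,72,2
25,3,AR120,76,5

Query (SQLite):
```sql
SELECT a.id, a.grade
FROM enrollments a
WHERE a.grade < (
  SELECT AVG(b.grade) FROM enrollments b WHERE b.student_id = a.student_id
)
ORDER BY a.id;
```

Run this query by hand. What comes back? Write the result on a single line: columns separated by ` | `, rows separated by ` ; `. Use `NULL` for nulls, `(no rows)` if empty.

For each enrollments row a, compute AVG(grade) over rows sharing a.student_id.
Keep row a if a.grade < that per-group AVG.
  student_id=1: AVG(grade) = 87.0
  student_id=2: AVG(grade) = 83.0
  student_id=3: AVG(grade) = 74.0
  student_id=4: AVG(grade) = 65.25
  student_id=5: AVG(grade) = 94.0

12 | 58 ; 13 | 52 ; 23 | 72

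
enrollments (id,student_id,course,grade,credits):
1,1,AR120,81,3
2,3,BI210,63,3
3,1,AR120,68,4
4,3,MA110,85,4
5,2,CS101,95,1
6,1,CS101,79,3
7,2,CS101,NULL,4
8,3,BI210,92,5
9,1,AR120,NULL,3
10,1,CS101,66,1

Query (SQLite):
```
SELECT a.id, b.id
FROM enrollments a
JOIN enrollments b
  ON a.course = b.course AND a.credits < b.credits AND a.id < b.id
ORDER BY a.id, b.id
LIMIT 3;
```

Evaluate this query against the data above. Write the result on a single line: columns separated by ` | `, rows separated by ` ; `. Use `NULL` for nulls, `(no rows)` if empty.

Pairs (a,b) with same course, a.credits < b.credits, a.id < b.id.
course groups: AR120:{1,3,9} BI210:{2,8} CS101:{5,6,7,10} MA110:{4}
Ordered by (a.id, b.id); first 3.

1 | 3 ; 2 | 8 ; 5 | 6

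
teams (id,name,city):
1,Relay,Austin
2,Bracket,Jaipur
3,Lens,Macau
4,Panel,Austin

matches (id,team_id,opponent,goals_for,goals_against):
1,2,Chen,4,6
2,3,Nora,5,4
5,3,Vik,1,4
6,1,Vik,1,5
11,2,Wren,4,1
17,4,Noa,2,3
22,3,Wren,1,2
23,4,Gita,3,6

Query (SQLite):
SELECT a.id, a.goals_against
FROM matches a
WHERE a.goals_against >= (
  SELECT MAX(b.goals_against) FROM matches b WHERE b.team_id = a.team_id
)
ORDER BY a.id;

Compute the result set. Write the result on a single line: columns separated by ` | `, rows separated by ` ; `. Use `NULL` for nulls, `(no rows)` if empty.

For each matches row a, compute MAX(goals_against) over rows sharing a.team_id.
Keep row a if a.goals_against >= that per-group MAX.
  team_id=1: MAX(goals_against) = 5
  team_id=2: MAX(goals_against) = 6
  team_id=3: MAX(goals_against) = 4
  team_id=4: MAX(goals_against) = 6

1 | 6 ; 2 | 4 ; 5 | 4 ; 6 | 5 ; 23 | 6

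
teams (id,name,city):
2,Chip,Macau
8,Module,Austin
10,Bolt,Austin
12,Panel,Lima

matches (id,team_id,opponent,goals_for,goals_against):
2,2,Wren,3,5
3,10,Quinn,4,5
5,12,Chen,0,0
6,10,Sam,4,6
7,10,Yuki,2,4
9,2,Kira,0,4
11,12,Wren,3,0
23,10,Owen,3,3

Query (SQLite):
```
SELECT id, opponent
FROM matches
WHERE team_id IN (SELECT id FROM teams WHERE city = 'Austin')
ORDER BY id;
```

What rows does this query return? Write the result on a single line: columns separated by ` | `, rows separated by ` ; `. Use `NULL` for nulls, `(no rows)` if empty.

3 | Quinn ; 6 | Sam ; 7 | Yuki ; 23 | Owen

Inner query: teams.id where city = 'Austin'.
Outer: keep matches rows whose team_id is in that set.
Inner query → {8, 10}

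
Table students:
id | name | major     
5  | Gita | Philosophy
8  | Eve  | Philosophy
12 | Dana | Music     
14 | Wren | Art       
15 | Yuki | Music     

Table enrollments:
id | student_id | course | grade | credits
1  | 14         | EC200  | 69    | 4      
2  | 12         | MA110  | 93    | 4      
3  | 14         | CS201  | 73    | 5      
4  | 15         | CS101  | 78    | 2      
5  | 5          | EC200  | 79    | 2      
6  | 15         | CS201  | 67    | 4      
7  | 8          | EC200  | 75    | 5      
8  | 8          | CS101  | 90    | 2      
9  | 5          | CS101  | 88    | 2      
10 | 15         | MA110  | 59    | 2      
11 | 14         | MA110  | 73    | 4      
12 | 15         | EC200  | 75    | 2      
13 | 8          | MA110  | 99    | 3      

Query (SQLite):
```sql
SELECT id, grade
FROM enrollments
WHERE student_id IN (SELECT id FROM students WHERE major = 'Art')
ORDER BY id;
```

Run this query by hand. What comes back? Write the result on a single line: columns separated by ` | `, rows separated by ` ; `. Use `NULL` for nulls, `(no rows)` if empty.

1 | 69 ; 3 | 73 ; 11 | 73

Inner query: students.id where major = 'Art'.
Outer: keep enrollments rows whose student_id is in that set.
Inner query → {14}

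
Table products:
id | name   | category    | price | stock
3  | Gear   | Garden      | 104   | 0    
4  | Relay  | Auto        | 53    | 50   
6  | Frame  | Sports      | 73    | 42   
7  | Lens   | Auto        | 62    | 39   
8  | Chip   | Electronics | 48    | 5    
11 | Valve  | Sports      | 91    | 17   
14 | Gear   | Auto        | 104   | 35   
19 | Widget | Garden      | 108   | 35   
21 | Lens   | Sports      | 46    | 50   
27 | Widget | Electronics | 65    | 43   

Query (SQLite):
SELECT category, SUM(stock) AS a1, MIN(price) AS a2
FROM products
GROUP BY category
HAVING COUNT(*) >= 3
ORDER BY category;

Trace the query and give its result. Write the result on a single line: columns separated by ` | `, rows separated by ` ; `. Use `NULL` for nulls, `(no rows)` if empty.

Auto | 124 | 53 ; Sports | 109 | 46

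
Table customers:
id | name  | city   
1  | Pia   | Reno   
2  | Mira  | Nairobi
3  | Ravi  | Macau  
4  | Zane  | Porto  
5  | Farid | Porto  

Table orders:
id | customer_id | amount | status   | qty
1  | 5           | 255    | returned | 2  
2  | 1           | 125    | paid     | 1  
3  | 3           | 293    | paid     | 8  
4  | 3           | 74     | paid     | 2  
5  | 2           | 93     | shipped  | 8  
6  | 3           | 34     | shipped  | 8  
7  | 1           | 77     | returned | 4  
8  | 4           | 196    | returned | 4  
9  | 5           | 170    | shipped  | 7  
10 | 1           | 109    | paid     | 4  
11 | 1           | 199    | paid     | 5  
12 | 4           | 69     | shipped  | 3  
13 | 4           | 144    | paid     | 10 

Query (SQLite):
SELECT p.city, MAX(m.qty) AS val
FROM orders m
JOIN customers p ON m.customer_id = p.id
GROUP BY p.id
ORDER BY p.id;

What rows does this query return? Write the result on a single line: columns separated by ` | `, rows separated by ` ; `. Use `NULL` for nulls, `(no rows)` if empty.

Reno | 5 ; Nairobi | 8 ; Macau | 8 ; Porto | 10 ; Porto | 7

Join each orders row to its customers via customer_id.
Group joined rows by customers.id; compute MAX(m.qty) per group.
  1: ids {2, 7, 10, 11} → MAX(m.qty)=5
  2: ids {5} → MAX(m.qty)=8
  3: ids {3, 4, 6} → MAX(m.qty)=8
  4: ids {8, 12, 13} → MAX(m.qty)=10
  5: ids {1, 9} → MAX(m.qty)=7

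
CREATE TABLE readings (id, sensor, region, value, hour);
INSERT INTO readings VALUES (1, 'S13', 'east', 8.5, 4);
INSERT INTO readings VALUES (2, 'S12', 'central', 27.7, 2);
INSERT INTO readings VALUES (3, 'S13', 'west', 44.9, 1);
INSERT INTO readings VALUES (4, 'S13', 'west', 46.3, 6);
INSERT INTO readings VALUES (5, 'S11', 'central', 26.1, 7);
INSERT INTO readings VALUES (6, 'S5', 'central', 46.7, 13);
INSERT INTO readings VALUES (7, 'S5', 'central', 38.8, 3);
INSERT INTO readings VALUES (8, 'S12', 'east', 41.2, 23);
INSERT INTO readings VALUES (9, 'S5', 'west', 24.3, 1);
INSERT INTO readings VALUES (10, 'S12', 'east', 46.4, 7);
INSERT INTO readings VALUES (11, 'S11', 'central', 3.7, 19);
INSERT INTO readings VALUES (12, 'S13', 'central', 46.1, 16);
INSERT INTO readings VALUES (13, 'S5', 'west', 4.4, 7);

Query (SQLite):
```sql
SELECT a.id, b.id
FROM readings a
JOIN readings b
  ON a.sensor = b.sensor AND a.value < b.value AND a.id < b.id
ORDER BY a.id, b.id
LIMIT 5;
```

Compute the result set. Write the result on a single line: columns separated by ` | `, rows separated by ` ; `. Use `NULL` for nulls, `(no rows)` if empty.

1 | 3 ; 1 | 4 ; 1 | 12 ; 2 | 8 ; 2 | 10

Pairs (a,b) with same sensor, a.value < b.value, a.id < b.id.
sensor groups: S11:{5,11} S12:{2,8,10} S13:{1,3,4,12} S5:{6,7,9,13}
Ordered by (a.id, b.id); first 5.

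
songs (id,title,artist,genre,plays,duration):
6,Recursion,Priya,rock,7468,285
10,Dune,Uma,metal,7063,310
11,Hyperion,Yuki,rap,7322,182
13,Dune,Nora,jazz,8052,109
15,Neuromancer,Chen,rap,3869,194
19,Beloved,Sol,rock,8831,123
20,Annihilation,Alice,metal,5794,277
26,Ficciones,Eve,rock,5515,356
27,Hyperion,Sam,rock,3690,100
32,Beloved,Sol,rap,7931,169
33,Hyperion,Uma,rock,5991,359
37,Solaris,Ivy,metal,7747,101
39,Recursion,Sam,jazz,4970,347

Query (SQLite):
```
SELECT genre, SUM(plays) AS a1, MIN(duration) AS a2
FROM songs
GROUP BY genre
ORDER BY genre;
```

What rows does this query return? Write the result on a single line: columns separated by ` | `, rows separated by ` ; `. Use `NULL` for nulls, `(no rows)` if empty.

Group songs by genre.
Per group compute: SUM(plays), MIN(duration).
  jazz: ids {13, 39} → SUM(plays)=13022, MIN(duration)=109
  metal: ids {10, 20, 37} → SUM(plays)=20604, MIN(duration)=101
  rap: ids {11, 15, 32} → SUM(plays)=19122, MIN(duration)=169
  rock: ids {6, 19, 26, 27, 33} → SUM(plays)=31495, MIN(duration)=100

jazz | 13022 | 109 ; metal | 20604 | 101 ; rap | 19122 | 169 ; rock | 31495 | 100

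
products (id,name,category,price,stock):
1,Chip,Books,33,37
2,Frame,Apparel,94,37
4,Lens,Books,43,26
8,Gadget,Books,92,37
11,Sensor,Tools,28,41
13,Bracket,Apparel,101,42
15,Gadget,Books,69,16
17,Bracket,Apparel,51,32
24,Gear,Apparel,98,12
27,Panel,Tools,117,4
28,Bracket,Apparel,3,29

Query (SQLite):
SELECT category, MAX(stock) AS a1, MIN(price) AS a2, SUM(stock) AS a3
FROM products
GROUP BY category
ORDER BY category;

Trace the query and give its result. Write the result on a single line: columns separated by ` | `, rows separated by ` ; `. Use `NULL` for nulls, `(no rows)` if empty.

Apparel | 42 | 3 | 152 ; Books | 37 | 33 | 116 ; Tools | 41 | 28 | 45

Group products by category.
Per group compute: MAX(stock), MIN(price), SUM(stock).
  Apparel: ids {2, 13, 17, 24, 28} → MAX(stock)=42, MIN(price)=3, SUM(stock)=152
  Books: ids {1, 4, 8, 15} → MAX(stock)=37, MIN(price)=33, SUM(stock)=116
  Tools: ids {11, 27} → MAX(stock)=41, MIN(price)=28, SUM(stock)=45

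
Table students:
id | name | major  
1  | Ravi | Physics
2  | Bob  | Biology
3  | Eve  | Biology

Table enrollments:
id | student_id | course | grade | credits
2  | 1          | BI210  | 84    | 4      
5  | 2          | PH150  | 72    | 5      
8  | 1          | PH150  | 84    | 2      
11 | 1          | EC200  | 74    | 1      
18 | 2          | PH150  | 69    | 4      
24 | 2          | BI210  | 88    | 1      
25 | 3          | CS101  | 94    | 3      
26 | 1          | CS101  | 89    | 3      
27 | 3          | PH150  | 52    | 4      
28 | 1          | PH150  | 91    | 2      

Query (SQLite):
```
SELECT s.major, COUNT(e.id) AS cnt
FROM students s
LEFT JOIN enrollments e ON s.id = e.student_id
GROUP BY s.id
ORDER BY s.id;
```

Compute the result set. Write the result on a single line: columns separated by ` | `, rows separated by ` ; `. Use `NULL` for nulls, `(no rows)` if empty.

Physics | 5 ; Biology | 3 ; Biology | 2

LEFT JOIN keeps every students row; unmatched ones get NULL for enrollments columns.
Group by students.id and compute COUNT(e.id). COUNT(col) of an all-NULL group is 0.
  1: ids {2, 8, 11, 26, 28} → COUNT(e.id)=5
  2: ids {5, 18, 24} → COUNT(e.id)=3
  3: ids {25, 27} → COUNT(e.id)=2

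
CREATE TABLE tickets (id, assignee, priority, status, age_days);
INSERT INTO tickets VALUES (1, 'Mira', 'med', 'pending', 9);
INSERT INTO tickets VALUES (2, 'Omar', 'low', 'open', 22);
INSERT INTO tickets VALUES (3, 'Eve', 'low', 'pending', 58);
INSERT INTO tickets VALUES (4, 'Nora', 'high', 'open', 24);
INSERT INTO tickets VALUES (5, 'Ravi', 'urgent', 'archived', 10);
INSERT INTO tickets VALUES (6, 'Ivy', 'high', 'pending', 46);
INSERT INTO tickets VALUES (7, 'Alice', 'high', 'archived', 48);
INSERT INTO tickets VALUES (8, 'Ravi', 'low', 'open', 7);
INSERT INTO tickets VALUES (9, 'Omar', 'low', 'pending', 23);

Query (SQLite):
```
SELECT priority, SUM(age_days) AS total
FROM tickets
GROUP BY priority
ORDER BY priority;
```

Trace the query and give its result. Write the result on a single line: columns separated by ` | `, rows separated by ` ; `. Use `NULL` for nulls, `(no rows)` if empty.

high | 118 ; low | 110 ; med | 9 ; urgent | 10

Partition tickets by priority; compute SUM(age_days) within each group.
  high: ids {4, 6, 7} → SUM(age_days)=118
  low: ids {2, 3, 8, 9} → SUM(age_days)=110
  med: ids {1} → SUM(age_days)=9
  urgent: ids {5} → SUM(age_days)=10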